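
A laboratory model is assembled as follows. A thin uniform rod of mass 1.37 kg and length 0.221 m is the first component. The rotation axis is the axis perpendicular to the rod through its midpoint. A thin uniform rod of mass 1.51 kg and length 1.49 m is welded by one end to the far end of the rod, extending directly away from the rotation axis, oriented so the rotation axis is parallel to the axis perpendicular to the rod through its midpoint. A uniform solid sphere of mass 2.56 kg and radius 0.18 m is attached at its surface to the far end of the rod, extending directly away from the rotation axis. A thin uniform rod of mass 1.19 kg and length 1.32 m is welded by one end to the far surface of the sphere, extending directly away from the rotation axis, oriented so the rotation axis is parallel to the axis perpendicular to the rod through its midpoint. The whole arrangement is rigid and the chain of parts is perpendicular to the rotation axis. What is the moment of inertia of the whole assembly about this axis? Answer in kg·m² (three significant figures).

17.9

Thin rod: I_cm = (1/12)ML² = (1/12)(1.37)(0.221)² = 0.005576 kg·m²; axis through the centre, so I = 0.005576 kg·m².
Thin rod: I_cm = (1/12)ML² = (1/12)(1.51)(1.49)² = 0.27936 kg·m²; centre at d = 0.1105 + 0.745 = 0.8555 m, so the parallel axis theorem gives I = 0.27936 + (1.51)(0.8555)² = 1.3845 kg·m².
Solid sphere: I_cm = (2/5)MR² = (2/5)(2.56)(0.18)² = 0.033178 kg·m²; centre at d = 0.1105 + 0.745 + 0.745 + 0.18 = 1.7805 m, so the parallel axis theorem gives I = 0.033178 + (2.56)(1.7805)² = 8.1488 kg·m².
Thin rod: I_cm = (1/12)ML² = (1/12)(1.19)(1.32)² = 0.17279 kg·m²; centre at d = 0.1105 + 0.745 + 0.745 + 0.18 + 0.18 + 0.66 = 2.6205 m, so the parallel axis theorem gives I = 0.17279 + (1.19)(2.6205)² = 8.3445 kg·m².
Total I = 0.005576 + 1.3845 + 8.1488 + 8.3445 = 17.883 kg·m².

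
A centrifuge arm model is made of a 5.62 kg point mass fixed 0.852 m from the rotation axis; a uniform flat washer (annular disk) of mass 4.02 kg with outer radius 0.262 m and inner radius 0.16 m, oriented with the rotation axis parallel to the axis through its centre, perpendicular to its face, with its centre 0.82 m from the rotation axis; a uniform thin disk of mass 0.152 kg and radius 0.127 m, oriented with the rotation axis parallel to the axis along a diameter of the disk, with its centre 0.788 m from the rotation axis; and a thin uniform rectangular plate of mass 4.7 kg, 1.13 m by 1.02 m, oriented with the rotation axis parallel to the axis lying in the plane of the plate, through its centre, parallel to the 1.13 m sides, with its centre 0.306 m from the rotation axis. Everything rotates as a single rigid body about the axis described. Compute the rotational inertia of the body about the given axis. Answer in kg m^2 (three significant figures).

Point mass: I_cm = 0; centre at d = 0.852 m, so I = I_cm + Md² gives I = 0 + (5.62)(0.852)² = 4.0796 kg m^2.
Annular disk: I_cm = (1/2)M(R²+r²) = (1/2)(4.02)[(0.262)² + (0.16)²] = 0.18943 kg m^2; centre at d = 0.82 m, so I = I_cm + Md² gives I = 0.18943 + (4.02)(0.82)² = 2.8925 kg m^2.
Thin disk: I_cm = (1/4)MR² = (1/4)(0.152)(0.127)² = 0.0006129 kg m^2; centre at d = 0.788 m, so I = I_cm + Md² gives I = 0.0006129 + (0.152)(0.788)² = 0.094996 kg m^2.
Rectangular plate: I_cm = (1/12)Mb² = (1/12)(4.7)(1.02)² = 0.40749 kg m^2; centre at d = 0.306 m, so I = I_cm + Md² gives I = 0.40749 + (4.7)(0.306)² = 0.84758 kg m^2.
Total I = 4.0796 + 2.8925 + 0.094996 + 0.84758 = 7.9146 kg m^2.

7.91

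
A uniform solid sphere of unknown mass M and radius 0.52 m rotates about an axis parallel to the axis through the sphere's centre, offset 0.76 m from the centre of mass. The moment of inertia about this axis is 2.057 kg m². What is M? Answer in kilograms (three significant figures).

I = I_cm + Md² = (2/5)MR² + Md² = M·[0.4·(0.52)² + (0.76)²] = M·0.68576.
So M = 2.057 / 0.68576 = 2.9996 kg.

3.00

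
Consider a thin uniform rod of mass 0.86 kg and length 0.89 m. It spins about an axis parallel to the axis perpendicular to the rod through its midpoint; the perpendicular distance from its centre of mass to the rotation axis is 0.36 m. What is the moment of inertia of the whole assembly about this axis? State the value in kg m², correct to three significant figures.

0.168

I_cm = (1/12)ML² = (1/12)(0.86)(0.89)² = 0.056767 kg m²; centre at d = 0.36 m, so I = I_cm + Md² gives I = 0.056767 + (0.86)(0.36)² = 0.16822 kg m².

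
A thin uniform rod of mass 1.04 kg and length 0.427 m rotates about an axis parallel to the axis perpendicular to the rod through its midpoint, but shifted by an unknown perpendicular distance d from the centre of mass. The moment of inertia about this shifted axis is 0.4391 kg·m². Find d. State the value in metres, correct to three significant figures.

0.638

About the centre-of-mass axis, I_cm = (1/12)ML² = (1/12)(1.04)(0.427)² = 0.015802 kg·m².
Parallel axis theorem: I = I_cm + Md², so Md² = 0.4391 − 0.015802 = 0.4233 kg·m².
d = √(0.4233 / 1.04) = 0.63798 m.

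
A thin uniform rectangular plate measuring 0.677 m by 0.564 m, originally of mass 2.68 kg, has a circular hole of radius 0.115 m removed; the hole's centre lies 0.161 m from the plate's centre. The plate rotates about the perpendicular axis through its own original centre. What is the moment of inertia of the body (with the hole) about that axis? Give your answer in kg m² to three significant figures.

Unpierced body about its centre: I₀ = (1/12)M(a²+b²) = (1/12)(2.68)[(0.677)² + (0.564)²] = 0.1734 kg m².
The removed disk has mass m = M·πr²/(ab) = (2.68)·π(0.115)²/(0.677·0.564) = 0.29162 kg (same uniform areal density).
Its moment of inertia about the rotation axis (parallel-axis theorem): I_hole = (1/2)mr² + md² = (1/2)(0.29162)(0.115)² + (0.29162)(0.161)² = 0.0094873 kg m².
Treating the hole as negative mass, I = I₀ − I_hole = 0.1734 − 0.0094873 = 0.16391 kg m².

0.164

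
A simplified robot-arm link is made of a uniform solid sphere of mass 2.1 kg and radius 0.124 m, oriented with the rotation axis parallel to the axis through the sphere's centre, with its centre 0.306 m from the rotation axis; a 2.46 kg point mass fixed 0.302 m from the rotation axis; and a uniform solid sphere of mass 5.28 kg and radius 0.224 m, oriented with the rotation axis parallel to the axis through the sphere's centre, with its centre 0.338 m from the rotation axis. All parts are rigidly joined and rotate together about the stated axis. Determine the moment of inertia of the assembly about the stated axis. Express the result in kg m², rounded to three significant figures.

Solid sphere: I_cm = (2/5)MR² = (2/5)(2.1)(0.124)² = 0.012916 kg m²; centre at d = 0.306 m, so I = I_cm + Md² gives I = 0.012916 + (2.1)(0.306)² = 0.20955 kg m².
Point mass: I_cm = 0; centre at d = 0.302 m, so I = I_cm + Md² gives I = 0 + (2.46)(0.302)² = 0.22436 kg m².
Solid sphere: I_cm = (2/5)MR² = (2/5)(5.28)(0.224)² = 0.10597 kg m²; centre at d = 0.338 m, so I = I_cm + Md² gives I = 0.10597 + (5.28)(0.338)² = 0.70918 kg m².
Total I = 0.20955 + 0.22436 + 0.70918 = 1.1431 kg m².

1.14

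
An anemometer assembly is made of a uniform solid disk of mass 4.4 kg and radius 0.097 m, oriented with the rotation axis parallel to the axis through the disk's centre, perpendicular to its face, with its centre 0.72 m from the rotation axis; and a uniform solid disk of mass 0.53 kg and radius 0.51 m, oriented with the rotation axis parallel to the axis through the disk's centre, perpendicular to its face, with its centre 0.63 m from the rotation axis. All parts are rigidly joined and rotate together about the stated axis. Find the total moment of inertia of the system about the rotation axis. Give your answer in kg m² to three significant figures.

Solid disk: I_cm = (1/2)MR² = (1/2)(4.4)(0.097)² = 0.0207 kg m²; centre at d = 0.72 m, so I = I_cm + Md² gives I = 0.0207 + (4.4)(0.72)² = 2.3017 kg m².
Solid disk: I_cm = (1/2)MR² = (1/2)(0.53)(0.51)² = 0.068927 kg m²; centre at d = 0.63 m, so I = I_cm + Md² gives I = 0.068927 + (0.53)(0.63)² = 0.27928 kg m².
Total I = 2.3017 + 0.27928 = 2.5809 kg m².

2.58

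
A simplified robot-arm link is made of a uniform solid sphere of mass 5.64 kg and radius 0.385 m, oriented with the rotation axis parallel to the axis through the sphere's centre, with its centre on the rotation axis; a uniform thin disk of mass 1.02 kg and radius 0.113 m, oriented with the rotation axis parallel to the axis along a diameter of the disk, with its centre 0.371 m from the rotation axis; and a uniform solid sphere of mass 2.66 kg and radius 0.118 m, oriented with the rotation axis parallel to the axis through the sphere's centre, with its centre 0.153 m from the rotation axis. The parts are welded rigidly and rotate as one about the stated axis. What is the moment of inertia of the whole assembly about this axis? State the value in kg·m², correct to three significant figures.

0.555

Solid sphere: I_cm = (2/5)MR² = (2/5)(5.64)(0.385)² = 0.3344 kg·m²; axis through the centre, so I = 0.3344 kg·m².
Thin disk: I_cm = (1/4)MR² = (1/4)(1.02)(0.113)² = 0.0032561 kg·m²; centre at d = 0.371 m, so the parallel axis theorem gives I = 0.0032561 + (1.02)(0.371)² = 0.14365 kg·m².
Solid sphere: I_cm = (2/5)MR² = (2/5)(2.66)(0.118)² = 0.014815 kg·m²; centre at d = 0.153 m, so the parallel axis theorem gives I = 0.014815 + (2.66)(0.153)² = 0.077083 kg·m².
Total I = 0.3344 + 0.14365 + 0.077083 = 0.55513 kg·m².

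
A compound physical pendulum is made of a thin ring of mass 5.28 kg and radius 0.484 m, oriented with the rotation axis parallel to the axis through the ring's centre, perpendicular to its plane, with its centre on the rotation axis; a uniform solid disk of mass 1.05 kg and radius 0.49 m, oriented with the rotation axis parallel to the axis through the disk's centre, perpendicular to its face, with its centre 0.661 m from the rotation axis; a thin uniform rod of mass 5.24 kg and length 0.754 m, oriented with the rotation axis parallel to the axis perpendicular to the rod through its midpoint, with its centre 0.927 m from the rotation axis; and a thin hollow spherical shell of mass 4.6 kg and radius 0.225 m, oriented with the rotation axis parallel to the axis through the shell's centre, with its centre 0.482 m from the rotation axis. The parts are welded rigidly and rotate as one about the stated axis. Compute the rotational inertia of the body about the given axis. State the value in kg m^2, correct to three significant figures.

7.80

Thin ring: I_cm = MR² = (5.28)(0.484)² = 1.2369 kg m^2; axis through the centre, so I = 1.2369 kg m^2.
Solid disk: I_cm = (1/2)MR² = (1/2)(1.05)(0.49)² = 0.12605 kg m^2; centre at d = 0.661 m, so I = I_cm + Md² gives I = 0.12605 + (1.05)(0.661)² = 0.58482 kg m^2.
Thin rod: I_cm = (1/12)ML² = (1/12)(5.24)(0.754)² = 0.24825 kg m^2; centre at d = 0.927 m, so I = I_cm + Md² gives I = 0.24825 + (5.24)(0.927)² = 4.7511 kg m^2.
Spherical shell: I_cm = (2/3)MR² = (2/3)(4.6)(0.225)² = 0.15525 kg m^2; centre at d = 0.482 m, so I = I_cm + Md² gives I = 0.15525 + (4.6)(0.482)² = 1.2239 kg m^2.
Total I = 1.2369 + 0.58482 + 4.7511 + 1.2239 = 7.7968 kg m^2.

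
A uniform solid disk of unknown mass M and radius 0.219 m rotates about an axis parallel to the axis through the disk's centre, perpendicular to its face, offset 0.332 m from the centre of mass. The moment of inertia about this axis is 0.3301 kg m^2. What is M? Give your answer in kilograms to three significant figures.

2.46

I = I_cm + Md² = (1/2)MR² + Md² = M·[0.5·(0.219)² + (0.332)²] = M·0.1342.
So M = 0.3301 / 0.1342 = 2.4597 kg.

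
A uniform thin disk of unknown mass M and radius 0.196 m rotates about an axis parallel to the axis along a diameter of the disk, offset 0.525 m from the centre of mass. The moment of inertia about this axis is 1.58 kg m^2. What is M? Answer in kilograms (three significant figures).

5.54

I = I_cm + Md² = (1/4)MR² + Md² = M·[0.25·(0.196)² + (0.525)²] = M·0.28523.
So M = 1.58 / 0.28523 = 5.5394 kg.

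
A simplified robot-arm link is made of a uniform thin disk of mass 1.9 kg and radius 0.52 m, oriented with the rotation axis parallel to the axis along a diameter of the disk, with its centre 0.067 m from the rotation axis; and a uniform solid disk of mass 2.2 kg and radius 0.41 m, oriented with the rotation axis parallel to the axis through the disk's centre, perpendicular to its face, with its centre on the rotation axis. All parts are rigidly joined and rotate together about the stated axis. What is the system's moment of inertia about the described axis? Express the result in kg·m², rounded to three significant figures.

Thin disk: I_cm = (1/4)MR² = (1/4)(1.9)(0.52)² = 0.12844 kg·m²; centre at d = 0.067 m, so the parallel axis theorem gives I = 0.12844 + (1.9)(0.067)² = 0.13697 kg·m².
Solid disk: I_cm = (1/2)MR² = (1/2)(2.2)(0.41)² = 0.18491 kg·m²; axis through the centre, so I = 0.18491 kg·m².
Total I = 0.13697 + 0.18491 = 0.32188 kg·m².

0.322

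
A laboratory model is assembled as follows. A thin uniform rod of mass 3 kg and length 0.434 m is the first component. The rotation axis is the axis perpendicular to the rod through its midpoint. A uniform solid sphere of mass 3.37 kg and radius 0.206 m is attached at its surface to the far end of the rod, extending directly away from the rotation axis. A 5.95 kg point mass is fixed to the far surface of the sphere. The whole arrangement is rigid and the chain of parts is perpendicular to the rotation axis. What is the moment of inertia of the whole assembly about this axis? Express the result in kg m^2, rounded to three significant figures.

3.06

Thin rod: I_cm = (1/12)ML² = (1/12)(3)(0.434)² = 0.047089 kg m^2; axis through the centre, so I = 0.047089 kg m^2.
Solid sphere: I_cm = (2/5)MR² = (2/5)(3.37)(0.206)² = 0.057204 kg m^2; centre at d = 0.217 + 0.206 = 0.423 m, so I = I_cm + Md² gives I = 0.057204 + (3.37)(0.423)² = 0.66019 kg m^2.
Point mass: I_cm = 0; centre at d = 0.217 + 0.206 + 0.206 = 0.629 m, so I = I_cm + Md² gives I = 0 + (5.95)(0.629)² = 2.3541 kg m^2.
Total I = 0.047089 + 0.66019 + 2.3541 = 3.0613 kg m^2.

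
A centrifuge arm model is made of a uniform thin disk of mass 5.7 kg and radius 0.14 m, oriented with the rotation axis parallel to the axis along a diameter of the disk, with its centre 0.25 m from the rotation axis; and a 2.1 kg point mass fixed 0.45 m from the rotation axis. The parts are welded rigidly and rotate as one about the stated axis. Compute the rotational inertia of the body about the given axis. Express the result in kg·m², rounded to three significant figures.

Thin disk: I_cm = (1/4)MR² = (1/4)(5.7)(0.14)² = 0.02793 kg·m²; centre at d = 0.25 m, so the parallel axis theorem gives I = 0.02793 + (5.7)(0.25)² = 0.38418 kg·m².
Point mass: I_cm = 0; centre at d = 0.45 m, so the parallel axis theorem gives I = 0 + (2.1)(0.45)² = 0.42525 kg·m².
Total I = 0.38418 + 0.42525 = 0.80943 kg·m².

0.809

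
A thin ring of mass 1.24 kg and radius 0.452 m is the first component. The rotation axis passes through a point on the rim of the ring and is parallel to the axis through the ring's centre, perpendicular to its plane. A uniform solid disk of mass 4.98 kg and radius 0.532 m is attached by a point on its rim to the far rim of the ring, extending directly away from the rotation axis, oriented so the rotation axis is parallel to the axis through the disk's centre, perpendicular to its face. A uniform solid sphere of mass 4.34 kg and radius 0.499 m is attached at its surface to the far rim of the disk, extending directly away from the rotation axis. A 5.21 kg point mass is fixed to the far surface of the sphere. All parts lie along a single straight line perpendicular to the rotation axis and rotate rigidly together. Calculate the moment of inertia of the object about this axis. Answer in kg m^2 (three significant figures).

Thin ring: I_cm = MR² = (1.24)(0.452)² = 0.25334 kg m^2; centre at d = 0.452 m, so the parallel axis theorem gives I = 0.25334 + (1.24)(0.452)² = 0.50667 kg m^2.
Solid disk: I_cm = (1/2)MR² = (1/2)(4.98)(0.532)² = 0.70473 kg m^2; centre at d = 0.452 + 0.452 + 0.532 = 1.436 m, so the parallel axis theorem gives I = 0.70473 + (4.98)(1.436)² = 10.974 kg m^2.
Solid sphere: I_cm = (2/5)MR² = (2/5)(4.34)(0.499)² = 0.43227 kg m^2; centre at d = 0.452 + 0.452 + 0.532 + 0.532 + 0.499 = 2.467 m, so the parallel axis theorem gives I = 0.43227 + (4.34)(2.467)² = 26.846 kg m^2.
Point mass: I_cm = 0; centre at d = 0.452 + 0.452 + 0.532 + 0.532 + 0.499 + 0.499 = 2.966 m, so the parallel axis theorem gives I = 0 + (5.21)(2.966)² = 45.833 kg m^2.
Total I = 0.50667 + 10.974 + 26.846 + 45.833 = 84.16 kg m^2.

84.2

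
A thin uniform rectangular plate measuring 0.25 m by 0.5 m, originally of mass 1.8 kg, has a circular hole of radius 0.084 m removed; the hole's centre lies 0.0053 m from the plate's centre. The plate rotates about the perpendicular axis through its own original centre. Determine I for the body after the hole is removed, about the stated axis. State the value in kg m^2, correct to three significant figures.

0.0457

Unpierced body about its centre: I₀ = (1/12)M(a²+b²) = (1/12)(1.8)[(0.25)² + (0.5)²] = 0.046875 kg m^2.
The removed disk has mass m = M·πr²/(ab) = (1.8)·π(0.084)²/(0.25·0.5) = 0.31921 kg (same uniform areal density).
Its moment of inertia about the rotation axis (parallel-axis theorem): I_hole = (1/2)mr² + md² = (1/2)(0.31921)(0.084)² + (0.31921)(0.0053)² = 0.0011351 kg m^2.
Treating the hole as negative mass, I = I₀ − I_hole = 0.046875 − 0.0011351 = 0.04574 kg m^2.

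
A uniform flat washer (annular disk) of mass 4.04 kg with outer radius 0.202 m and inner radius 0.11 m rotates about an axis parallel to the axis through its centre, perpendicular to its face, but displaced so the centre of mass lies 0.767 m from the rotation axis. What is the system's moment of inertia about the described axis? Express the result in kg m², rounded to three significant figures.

2.48

I_cm = (1/2)M(R²+r²) = (1/2)(4.04)[(0.202)² + (0.11)²] = 0.10687 kg m²; centre at d = 0.767 m, so I = I_cm + Md² gives I = 0.10687 + (4.04)(0.767)² = 2.4836 kg m².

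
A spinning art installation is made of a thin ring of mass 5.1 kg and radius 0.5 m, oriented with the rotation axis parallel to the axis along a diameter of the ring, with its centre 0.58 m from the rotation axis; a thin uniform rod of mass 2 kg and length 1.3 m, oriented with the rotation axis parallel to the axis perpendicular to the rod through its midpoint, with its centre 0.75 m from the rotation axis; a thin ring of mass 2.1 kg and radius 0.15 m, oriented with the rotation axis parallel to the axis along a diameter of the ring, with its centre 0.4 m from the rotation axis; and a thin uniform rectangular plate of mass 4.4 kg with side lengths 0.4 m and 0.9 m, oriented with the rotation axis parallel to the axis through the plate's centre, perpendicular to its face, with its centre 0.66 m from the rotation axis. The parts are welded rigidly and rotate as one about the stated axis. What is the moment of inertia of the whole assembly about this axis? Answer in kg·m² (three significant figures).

Thin ring: I_cm = (1/2)MR² = (1/2)(5.1)(0.5)² = 0.6375 kg·m²; centre at d = 0.58 m, so the parallel axis theorem gives I = 0.6375 + (5.1)(0.58)² = 2.3531 kg·m².
Thin rod: I_cm = (1/12)ML² = (1/12)(2)(1.3)² = 0.28167 kg·m²; centre at d = 0.75 m, so the parallel axis theorem gives I = 0.28167 + (2)(0.75)² = 1.4067 kg·m².
Thin ring: I_cm = (1/2)MR² = (1/2)(2.1)(0.15)² = 0.023625 kg·m²; centre at d = 0.4 m, so the parallel axis theorem gives I = 0.023625 + (2.1)(0.4)² = 0.35963 kg·m².
Rectangular plate: I_cm = (1/12)M(a²+b²) = (1/12)(4.4)[(0.4)² + (0.9)²] = 0.35567 kg·m²; centre at d = 0.66 m, so the parallel axis theorem gives I = 0.35567 + (4.4)(0.66)² = 2.2723 kg·m².
Total I = 2.3531 + 1.4067 + 0.35963 + 2.2723 = 6.3917 kg·m².

6.39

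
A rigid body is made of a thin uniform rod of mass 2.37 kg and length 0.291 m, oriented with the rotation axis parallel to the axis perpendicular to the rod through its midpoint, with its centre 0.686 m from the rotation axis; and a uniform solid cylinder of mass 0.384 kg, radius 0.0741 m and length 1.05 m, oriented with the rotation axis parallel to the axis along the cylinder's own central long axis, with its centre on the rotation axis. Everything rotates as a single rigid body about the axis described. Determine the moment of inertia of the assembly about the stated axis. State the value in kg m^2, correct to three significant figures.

Thin rod: I_cm = (1/12)ML² = (1/12)(2.37)(0.291)² = 0.016724 kg m^2; centre at d = 0.686 m, so the parallel axis theorem gives I = 0.016724 + (2.37)(0.686)² = 1.132 kg m^2.
Solid cylinder: I_cm = (1/2)MR² = (1/2)(0.384)(0.0741)² = 0.0010542 kg m^2; axis through the centre, so I = 0.0010542 kg m^2.
Total I = 1.132 + 0.0010542 = 1.1331 kg m^2.

1.13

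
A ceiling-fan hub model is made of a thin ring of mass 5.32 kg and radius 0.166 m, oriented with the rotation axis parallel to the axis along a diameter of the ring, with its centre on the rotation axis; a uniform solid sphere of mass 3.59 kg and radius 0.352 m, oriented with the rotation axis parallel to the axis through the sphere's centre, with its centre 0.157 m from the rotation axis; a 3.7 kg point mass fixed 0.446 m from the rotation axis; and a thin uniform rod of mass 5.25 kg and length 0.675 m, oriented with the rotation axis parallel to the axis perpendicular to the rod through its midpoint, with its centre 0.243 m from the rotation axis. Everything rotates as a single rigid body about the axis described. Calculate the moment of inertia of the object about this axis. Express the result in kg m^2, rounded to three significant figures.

1.59

Thin ring: I_cm = (1/2)MR² = (1/2)(5.32)(0.166)² = 0.073299 kg m^2; axis through the centre, so I = 0.073299 kg m^2.
Solid sphere: I_cm = (2/5)MR² = (2/5)(3.59)(0.352)² = 0.17793 kg m^2; centre at d = 0.157 m, so the parallel axis theorem gives I = 0.17793 + (3.59)(0.157)² = 0.26642 kg m^2.
Point mass: I_cm = 0; centre at d = 0.446 m, so the parallel axis theorem gives I = 0 + (3.7)(0.446)² = 0.73599 kg m^2.
Thin rod: I_cm = (1/12)ML² = (1/12)(5.25)(0.675)² = 0.19934 kg m^2; centre at d = 0.243 m, so the parallel axis theorem gives I = 0.19934 + (5.25)(0.243)² = 0.50934 kg m^2.
Total I = 0.073299 + 0.26642 + 0.73599 + 0.50934 = 1.585 kg m^2.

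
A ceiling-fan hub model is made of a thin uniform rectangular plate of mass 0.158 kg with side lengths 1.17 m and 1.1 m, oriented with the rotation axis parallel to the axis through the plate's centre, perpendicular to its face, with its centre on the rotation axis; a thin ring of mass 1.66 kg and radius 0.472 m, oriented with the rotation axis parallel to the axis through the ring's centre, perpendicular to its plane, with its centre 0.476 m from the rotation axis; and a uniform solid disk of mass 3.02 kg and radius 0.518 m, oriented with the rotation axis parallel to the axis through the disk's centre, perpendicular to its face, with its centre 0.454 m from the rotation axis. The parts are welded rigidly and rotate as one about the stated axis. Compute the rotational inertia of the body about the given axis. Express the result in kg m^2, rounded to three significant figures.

1.81

Rectangular plate: I_cm = (1/12)M(a²+b²) = (1/12)(0.158)[(1.17)² + (1.1)²] = 0.033956 kg m^2; axis through the centre, so I = 0.033956 kg m^2.
Thin ring: I_cm = MR² = (1.66)(0.472)² = 0.36982 kg m^2; centre at d = 0.476 m, so the parallel axis theorem gives I = 0.36982 + (1.66)(0.476)² = 0.74594 kg m^2.
Solid disk: I_cm = (1/2)MR² = (1/2)(3.02)(0.518)² = 0.40517 kg m^2; centre at d = 0.454 m, so the parallel axis theorem gives I = 0.40517 + (3.02)(0.454)² = 1.0276 kg m^2.
Total I = 0.033956 + 0.74594 + 1.0276 = 1.8075 kg m^2.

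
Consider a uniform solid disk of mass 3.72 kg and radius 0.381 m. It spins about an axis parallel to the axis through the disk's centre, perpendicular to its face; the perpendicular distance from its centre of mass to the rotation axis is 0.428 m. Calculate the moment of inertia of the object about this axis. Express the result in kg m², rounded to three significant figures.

0.951

I_cm = (1/2)MR² = (1/2)(3.72)(0.381)² = 0.27 kg m²; centre at d = 0.428 m, so I = I_cm + Md² gives I = 0.27 + (3.72)(0.428)² = 0.95144 kg m².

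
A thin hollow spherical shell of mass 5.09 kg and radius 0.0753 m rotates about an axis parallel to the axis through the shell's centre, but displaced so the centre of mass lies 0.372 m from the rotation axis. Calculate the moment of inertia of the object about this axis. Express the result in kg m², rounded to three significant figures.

0.724

I_cm = (2/3)MR² = (2/3)(5.09)(0.0753)² = 0.019241 kg m²; centre at d = 0.372 m, so the parallel axis theorem gives I = 0.019241 + (5.09)(0.372)² = 0.72362 kg m².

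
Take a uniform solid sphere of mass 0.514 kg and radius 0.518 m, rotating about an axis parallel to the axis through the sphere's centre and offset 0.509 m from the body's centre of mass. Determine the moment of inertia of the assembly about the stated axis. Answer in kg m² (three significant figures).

I_cm = (2/5)MR² = (2/5)(0.514)(0.518)² = 0.055167 kg m²; centre at d = 0.509 m, so I = I_cm + Md² gives I = 0.055167 + (0.514)(0.509)² = 0.18834 kg m².

0.188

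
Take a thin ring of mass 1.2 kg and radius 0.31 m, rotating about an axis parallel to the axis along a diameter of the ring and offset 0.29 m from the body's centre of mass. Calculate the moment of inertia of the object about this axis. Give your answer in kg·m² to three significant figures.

0.159

I_cm = (1/2)MR² = (1/2)(1.2)(0.31)² = 0.05766 kg·m²; centre at d = 0.29 m, so I = I_cm + Md² gives I = 0.05766 + (1.2)(0.29)² = 0.15858 kg·m².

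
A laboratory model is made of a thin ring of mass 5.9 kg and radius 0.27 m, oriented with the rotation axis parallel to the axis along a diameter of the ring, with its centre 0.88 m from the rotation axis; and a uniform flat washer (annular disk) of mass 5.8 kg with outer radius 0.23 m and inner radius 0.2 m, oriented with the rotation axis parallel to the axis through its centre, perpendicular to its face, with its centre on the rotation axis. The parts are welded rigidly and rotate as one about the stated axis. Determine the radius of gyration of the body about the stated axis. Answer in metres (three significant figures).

Thin ring: I_cm = (1/2)MR² = (1/2)(5.9)(0.27)² = 0.21506 kg·m²; centre at d = 0.88 m, so the parallel axis theorem gives I = 0.21506 + (5.9)(0.88)² = 4.784 kg·m².
Annular disk: I_cm = (1/2)M(R²+r²) = (1/2)(5.8)[(0.23)² + (0.2)²] = 0.26941 kg·m²; axis through the centre, so I = 0.26941 kg·m².
Total I = 5.0534 kg·m²; total mass M = 11.7 kg.
k = √(I/M) = √(5.0534/11.7) = 0.6572 m.

0.657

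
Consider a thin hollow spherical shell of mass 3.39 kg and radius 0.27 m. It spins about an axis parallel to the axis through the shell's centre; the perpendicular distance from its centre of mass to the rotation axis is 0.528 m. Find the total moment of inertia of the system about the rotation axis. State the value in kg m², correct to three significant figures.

1.11

I_cm = (2/3)MR² = (2/3)(3.39)(0.27)² = 0.16475 kg m²; centre at d = 0.528 m, so the parallel axis theorem gives I = 0.16475 + (3.39)(0.528)² = 1.1098 kg m².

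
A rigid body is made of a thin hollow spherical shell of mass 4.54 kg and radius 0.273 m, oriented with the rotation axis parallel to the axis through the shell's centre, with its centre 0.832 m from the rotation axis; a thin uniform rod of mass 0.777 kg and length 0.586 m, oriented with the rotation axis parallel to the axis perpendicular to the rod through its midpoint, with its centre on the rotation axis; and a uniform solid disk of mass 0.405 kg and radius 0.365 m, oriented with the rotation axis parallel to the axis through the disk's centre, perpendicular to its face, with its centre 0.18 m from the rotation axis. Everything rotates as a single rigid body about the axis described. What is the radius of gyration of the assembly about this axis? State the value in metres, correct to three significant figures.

0.774

Spherical shell: I_cm = (2/3)MR² = (2/3)(4.54)(0.273)² = 0.22557 kg m^2; centre at d = 0.832 m, so I = I_cm + Md² gives I = 0.22557 + (4.54)(0.832)² = 3.3683 kg m^2.
Thin rod: I_cm = (1/12)ML² = (1/12)(0.777)(0.586)² = 0.022235 kg m^2; axis through the centre, so I = 0.022235 kg m^2.
Solid disk: I_cm = (1/2)MR² = (1/2)(0.405)(0.365)² = 0.026978 kg m^2; centre at d = 0.18 m, so I = I_cm + Md² gives I = 0.026978 + (0.405)(0.18)² = 0.0401 kg m^2.
Total I = 3.4306 kg m^2; total mass M = 5.722 kg.
k = √(I/M) = √(3.4306/5.722) = 0.7743 m.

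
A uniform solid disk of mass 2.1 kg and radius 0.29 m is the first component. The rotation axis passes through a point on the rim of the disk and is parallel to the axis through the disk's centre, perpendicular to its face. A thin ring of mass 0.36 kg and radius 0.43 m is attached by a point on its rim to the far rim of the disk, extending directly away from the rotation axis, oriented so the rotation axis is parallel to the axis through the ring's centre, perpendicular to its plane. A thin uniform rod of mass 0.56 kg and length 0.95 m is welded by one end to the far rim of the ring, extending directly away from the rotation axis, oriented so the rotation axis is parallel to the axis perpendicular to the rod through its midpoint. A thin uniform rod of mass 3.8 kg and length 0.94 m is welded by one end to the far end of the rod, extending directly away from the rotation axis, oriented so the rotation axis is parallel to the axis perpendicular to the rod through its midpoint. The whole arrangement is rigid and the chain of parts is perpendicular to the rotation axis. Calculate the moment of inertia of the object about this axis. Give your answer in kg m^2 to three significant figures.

Solid disk: I_cm = (1/2)MR² = (1/2)(2.1)(0.29)² = 0.088305 kg m^2; centre at d = 0.29 m, so the parallel axis theorem gives I = 0.088305 + (2.1)(0.29)² = 0.26492 kg m^2.
Thin ring: I_cm = MR² = (0.36)(0.43)² = 0.066564 kg m^2; centre at d = 0.29 + 0.29 + 0.43 = 1.01 m, so the parallel axis theorem gives I = 0.066564 + (0.36)(1.01)² = 0.4338 kg m^2.
Thin rod: I_cm = (1/12)ML² = (1/12)(0.56)(0.95)² = 0.042117 kg m^2; centre at d = 0.29 + 0.29 + 0.43 + 0.43 + 0.475 = 1.915 m, so the parallel axis theorem gives I = 0.042117 + (0.56)(1.915)² = 2.0958 kg m^2.
Thin rod: I_cm = (1/12)ML² = (1/12)(3.8)(0.94)² = 0.27981 kg m^2; centre at d = 0.29 + 0.29 + 0.43 + 0.43 + 0.475 + 0.475 + 0.47 = 2.86 m, so the parallel axis theorem gives I = 0.27981 + (3.8)(2.86)² = 31.362 kg m^2.
Total I = 0.26492 + 0.4338 + 2.0958 + 31.362 = 34.157 kg m^2.

34.2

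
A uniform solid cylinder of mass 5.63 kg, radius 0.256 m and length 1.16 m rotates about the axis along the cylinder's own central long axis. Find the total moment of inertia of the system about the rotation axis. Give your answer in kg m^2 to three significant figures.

0.184

I_cm = (1/2)MR² = (1/2)(5.63)(0.256)² = 0.18448 kg m^2; axis through the centre, so I = 0.18448 kg m^2.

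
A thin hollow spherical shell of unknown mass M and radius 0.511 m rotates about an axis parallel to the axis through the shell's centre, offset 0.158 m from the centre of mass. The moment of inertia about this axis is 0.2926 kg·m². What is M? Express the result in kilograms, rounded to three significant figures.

I = I_cm + Md² = (2/3)MR² + Md² = M·[0.666667·(0.511)² + (0.158)²] = M·0.19904.
So M = 0.2926 / 0.19904 = 1.47 kg.

1.47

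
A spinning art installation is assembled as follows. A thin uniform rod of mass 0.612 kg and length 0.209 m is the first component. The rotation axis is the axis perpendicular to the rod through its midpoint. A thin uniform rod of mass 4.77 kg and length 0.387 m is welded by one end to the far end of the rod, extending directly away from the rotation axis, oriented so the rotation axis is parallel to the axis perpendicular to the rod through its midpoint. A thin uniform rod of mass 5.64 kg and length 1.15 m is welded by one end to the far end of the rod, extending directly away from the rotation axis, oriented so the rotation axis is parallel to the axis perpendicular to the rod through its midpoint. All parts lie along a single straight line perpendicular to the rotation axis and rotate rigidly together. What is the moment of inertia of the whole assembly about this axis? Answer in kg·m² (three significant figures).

Thin rod: I_cm = (1/12)ML² = (1/12)(0.612)(0.209)² = 0.0022277 kg·m²; axis through the centre, so I = 0.0022277 kg·m².
Thin rod: I_cm = (1/12)ML² = (1/12)(4.77)(0.387)² = 0.059533 kg·m²; centre at d = 0.1045 + 0.1935 = 0.298 m, so I = I_cm + Md² gives I = 0.059533 + (4.77)(0.298)² = 0.48313 kg·m².
Thin rod: I_cm = (1/12)ML² = (1/12)(5.64)(1.15)² = 0.62157 kg·m²; centre at d = 0.1045 + 0.1935 + 0.1935 + 0.575 = 1.0665 m, so I = I_cm + Md² gives I = 0.62157 + (5.64)(1.0665)² = 7.0366 kg·m².
Total I = 0.0022277 + 0.48313 + 7.0366 = 7.522 kg·m².

7.52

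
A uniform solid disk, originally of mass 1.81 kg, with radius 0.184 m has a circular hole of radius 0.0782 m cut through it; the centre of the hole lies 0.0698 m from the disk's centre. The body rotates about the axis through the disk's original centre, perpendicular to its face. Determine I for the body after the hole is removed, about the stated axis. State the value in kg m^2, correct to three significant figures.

Unpierced body about its centre: I₀ = (1/2)MR² = (1/2)(1.81)(0.184)² = 0.03064 kg m^2.
The removed disk has mass m = M·(r/R)² = (1.81)(0.0782/0.184)² = 0.32693 kg (same uniform areal density).
Its moment of inertia about the rotation axis (parallel-axis theorem): I_hole = (1/2)mr² + md² = (1/2)(0.32693)(0.0782)² + (0.32693)(0.0698)² = 0.0025925 kg m^2.
Treating the hole as negative mass, I = I₀ − I_hole = 0.03064 − 0.0025925 = 0.028047 kg m^2.

0.0280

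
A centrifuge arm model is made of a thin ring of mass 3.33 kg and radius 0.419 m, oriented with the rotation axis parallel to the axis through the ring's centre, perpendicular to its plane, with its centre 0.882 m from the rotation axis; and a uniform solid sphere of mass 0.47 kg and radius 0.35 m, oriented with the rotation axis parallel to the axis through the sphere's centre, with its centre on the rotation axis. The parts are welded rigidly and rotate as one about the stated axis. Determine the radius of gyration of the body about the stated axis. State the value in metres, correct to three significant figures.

0.917

Thin ring: I_cm = MR² = (3.33)(0.419)² = 0.58462 kg·m²; centre at d = 0.882 m, so I = I_cm + Md² gives I = 0.58462 + (3.33)(0.882)² = 3.1751 kg·m².
Solid sphere: I_cm = (2/5)MR² = (2/5)(0.47)(0.35)² = 0.02303 kg·m²; axis through the centre, so I = 0.02303 kg·m².
Total I = 3.1981 kg·m²; total mass M = 3.8 kg.
k = √(I/M) = √(3.1981/3.8) = 0.9174 m.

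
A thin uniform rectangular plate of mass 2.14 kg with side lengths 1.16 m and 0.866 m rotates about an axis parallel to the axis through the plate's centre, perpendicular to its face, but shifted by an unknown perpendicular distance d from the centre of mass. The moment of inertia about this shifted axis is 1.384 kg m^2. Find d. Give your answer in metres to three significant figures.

About the centre-of-mass axis, I_cm = (1/12)M(a²+b²) = (1/12)(2.14)[(1.16)² + (0.866)²] = 0.37371 kg m^2.
Parallel axis theorem: I = I_cm + Md², so Md² = 1.384 − 0.37371 = 1.0103 kg m^2.
d = √(1.0103 / 2.14) = 0.68709 m.

0.687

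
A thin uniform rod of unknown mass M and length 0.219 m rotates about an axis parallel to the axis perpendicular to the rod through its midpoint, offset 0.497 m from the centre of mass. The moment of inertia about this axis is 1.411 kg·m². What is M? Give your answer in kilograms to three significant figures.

5.62

I = I_cm + Md² = (1/12)ML² + Md² = M·[0.0833333·(0.219)² + (0.497)²] = M·0.25101.
So M = 1.411 / 0.25101 = 5.6214 kg.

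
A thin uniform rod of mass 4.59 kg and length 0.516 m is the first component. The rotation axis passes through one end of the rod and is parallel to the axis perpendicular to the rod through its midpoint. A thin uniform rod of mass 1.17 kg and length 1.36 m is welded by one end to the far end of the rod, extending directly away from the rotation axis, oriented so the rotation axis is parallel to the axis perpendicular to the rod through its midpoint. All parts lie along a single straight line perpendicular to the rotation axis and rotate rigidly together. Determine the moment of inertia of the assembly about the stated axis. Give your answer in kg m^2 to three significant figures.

2.26

Thin rod: I_cm = (1/12)ML² = (1/12)(4.59)(0.516)² = 0.10184 kg m^2; centre at d = 0.258 m, so the parallel axis theorem gives I = 0.10184 + (4.59)(0.258)² = 0.40737 kg m^2.
Thin rod: I_cm = (1/12)ML² = (1/12)(1.17)(1.36)² = 0.18034 kg m^2; centre at d = 0.258 + 0.258 + 0.68 = 1.196 m, so the parallel axis theorem gives I = 0.18034 + (1.17)(1.196)² = 1.8539 kg m^2.
Total I = 0.40737 + 1.8539 = 2.2613 kg m^2.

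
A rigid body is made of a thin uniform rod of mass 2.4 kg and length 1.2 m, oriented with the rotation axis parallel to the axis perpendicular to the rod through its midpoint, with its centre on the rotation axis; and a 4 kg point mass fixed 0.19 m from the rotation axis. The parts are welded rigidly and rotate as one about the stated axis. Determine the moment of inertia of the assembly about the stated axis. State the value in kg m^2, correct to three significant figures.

Thin rod: I_cm = (1/12)ML² = (1/12)(2.4)(1.2)² = 0.288 kg m^2; axis through the centre, so I = 0.288 kg m^2.
Point mass: I_cm = 0; centre at d = 0.19 m, so I = I_cm + Md² gives I = 0 + (4)(0.19)² = 0.1444 kg m^2.
Total I = 0.288 + 0.1444 = 0.4324 kg m^2.

0.432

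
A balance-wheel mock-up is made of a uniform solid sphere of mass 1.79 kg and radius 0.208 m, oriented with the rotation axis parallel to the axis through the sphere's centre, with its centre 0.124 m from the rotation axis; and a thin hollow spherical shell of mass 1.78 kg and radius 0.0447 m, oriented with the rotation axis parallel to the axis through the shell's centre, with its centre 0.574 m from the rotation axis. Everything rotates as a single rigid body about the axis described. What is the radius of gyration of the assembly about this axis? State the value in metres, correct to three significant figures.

0.426

Solid sphere: I_cm = (2/5)MR² = (2/5)(1.79)(0.208)² = 0.030977 kg m^2; centre at d = 0.124 m, so I = I_cm + Md² gives I = 0.030977 + (1.79)(0.124)² = 0.0585 kg m^2.
Spherical shell: I_cm = (2/3)MR² = (2/3)(1.78)(0.0447)² = 0.0023711 kg m^2; centre at d = 0.574 m, so I = I_cm + Md² gives I = 0.0023711 + (1.78)(0.574)² = 0.58884 kg m^2.
Total I = 0.64734 kg m^2; total mass M = 3.57 kg.
k = √(I/M) = √(0.64734/3.57) = 0.42583 m.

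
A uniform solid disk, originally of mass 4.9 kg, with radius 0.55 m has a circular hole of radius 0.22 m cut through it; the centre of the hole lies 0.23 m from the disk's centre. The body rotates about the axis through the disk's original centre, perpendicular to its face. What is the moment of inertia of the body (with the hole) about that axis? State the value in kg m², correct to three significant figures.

Unpierced body about its centre: I₀ = (1/2)MR² = (1/2)(4.9)(0.55)² = 0.74113 kg m².
The removed disk has mass m = M·(r/R)² = (4.9)(0.22/0.55)² = 0.784 kg (same uniform areal density).
Its moment of inertia about the rotation axis (parallel-axis theorem): I_hole = (1/2)mr² + md² = (1/2)(0.784)(0.22)² + (0.784)(0.23)² = 0.060446 kg m².
Treating the hole as negative mass, I = I₀ − I_hole = 0.74113 − 0.060446 = 0.68068 kg m².

0.681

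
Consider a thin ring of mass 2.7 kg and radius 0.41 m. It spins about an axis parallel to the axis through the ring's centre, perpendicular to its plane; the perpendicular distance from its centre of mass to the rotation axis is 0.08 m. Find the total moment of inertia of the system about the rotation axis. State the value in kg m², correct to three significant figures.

I_cm = MR² = (2.7)(0.41)² = 0.45387 kg m²; centre at d = 0.08 m, so I = I_cm + Md² gives I = 0.45387 + (2.7)(0.08)² = 0.47115 kg m².

0.471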